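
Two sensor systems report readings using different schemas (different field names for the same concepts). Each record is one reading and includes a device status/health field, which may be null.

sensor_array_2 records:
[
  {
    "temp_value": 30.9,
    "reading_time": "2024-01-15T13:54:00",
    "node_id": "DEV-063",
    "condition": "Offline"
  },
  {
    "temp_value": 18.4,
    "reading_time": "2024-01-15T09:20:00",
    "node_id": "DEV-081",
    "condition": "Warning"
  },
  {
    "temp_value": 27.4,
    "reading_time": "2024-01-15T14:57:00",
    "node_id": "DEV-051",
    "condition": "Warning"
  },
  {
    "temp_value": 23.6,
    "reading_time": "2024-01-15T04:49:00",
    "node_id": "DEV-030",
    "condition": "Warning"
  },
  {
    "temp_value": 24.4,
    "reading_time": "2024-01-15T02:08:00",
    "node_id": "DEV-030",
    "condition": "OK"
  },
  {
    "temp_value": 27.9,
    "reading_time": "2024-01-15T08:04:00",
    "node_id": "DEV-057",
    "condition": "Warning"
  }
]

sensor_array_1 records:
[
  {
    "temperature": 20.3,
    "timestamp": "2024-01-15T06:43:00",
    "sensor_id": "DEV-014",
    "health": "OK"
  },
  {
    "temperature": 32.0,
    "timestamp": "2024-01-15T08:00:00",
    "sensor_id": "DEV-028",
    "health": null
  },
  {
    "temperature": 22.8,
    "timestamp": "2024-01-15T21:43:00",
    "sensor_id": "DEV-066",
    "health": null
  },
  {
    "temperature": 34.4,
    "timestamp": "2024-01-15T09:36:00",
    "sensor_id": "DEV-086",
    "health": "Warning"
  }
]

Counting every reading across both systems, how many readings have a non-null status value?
8

Schema mapping: "condition" (sensor_array_2) = "health" (sensor_array_1) = status

Non-null in sensor_array_2: 6
Non-null in sensor_array_1: 2

Total non-null: 6 + 2 = 8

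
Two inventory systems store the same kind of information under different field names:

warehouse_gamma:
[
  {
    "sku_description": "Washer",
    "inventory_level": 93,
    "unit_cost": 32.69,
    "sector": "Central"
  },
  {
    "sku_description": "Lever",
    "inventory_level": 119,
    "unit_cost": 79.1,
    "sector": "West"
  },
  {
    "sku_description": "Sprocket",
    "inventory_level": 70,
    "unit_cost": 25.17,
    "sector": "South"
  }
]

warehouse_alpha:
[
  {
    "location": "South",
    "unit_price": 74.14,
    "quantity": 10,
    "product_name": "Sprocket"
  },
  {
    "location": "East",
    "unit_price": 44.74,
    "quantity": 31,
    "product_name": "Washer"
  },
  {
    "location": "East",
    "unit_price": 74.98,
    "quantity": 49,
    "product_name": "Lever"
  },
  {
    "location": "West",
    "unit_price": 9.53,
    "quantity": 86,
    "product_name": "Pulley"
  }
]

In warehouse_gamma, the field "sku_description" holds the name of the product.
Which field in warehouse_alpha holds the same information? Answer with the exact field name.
product_name

In warehouse_gamma, "sku_description" holds the name of the product.
The fields in warehouse_alpha are: "location", "unit_price", "quantity", "product_name".
"product_name" is the match: the name refers to the same concept and its values are product-name strings (e.g. 'Lever', 'Pulley').
The other fields ("location", "unit_price", "quantity") hold different kinds of data.

So "sku_description" in warehouse_gamma corresponds to "product_name" in warehouse_alpha.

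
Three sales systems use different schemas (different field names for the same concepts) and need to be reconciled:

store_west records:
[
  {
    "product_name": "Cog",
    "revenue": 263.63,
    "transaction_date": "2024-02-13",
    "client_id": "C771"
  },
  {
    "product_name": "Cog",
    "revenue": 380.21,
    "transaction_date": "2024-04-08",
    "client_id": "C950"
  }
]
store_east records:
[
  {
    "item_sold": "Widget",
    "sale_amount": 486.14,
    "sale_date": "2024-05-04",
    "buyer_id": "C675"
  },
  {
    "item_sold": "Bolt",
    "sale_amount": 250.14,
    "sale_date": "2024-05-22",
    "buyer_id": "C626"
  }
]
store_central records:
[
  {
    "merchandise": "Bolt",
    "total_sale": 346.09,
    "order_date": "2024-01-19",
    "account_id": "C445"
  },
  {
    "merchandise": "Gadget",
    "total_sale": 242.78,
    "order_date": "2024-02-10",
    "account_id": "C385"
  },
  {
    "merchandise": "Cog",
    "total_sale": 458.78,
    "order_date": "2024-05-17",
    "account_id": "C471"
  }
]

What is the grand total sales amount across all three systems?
2427.77

Schema reconciliation - all amount fields map to sale amount:

store_west (revenue): 643.84
store_east (sale_amount): 736.28
store_central (total_sale): 1047.65

Grand total: 2427.77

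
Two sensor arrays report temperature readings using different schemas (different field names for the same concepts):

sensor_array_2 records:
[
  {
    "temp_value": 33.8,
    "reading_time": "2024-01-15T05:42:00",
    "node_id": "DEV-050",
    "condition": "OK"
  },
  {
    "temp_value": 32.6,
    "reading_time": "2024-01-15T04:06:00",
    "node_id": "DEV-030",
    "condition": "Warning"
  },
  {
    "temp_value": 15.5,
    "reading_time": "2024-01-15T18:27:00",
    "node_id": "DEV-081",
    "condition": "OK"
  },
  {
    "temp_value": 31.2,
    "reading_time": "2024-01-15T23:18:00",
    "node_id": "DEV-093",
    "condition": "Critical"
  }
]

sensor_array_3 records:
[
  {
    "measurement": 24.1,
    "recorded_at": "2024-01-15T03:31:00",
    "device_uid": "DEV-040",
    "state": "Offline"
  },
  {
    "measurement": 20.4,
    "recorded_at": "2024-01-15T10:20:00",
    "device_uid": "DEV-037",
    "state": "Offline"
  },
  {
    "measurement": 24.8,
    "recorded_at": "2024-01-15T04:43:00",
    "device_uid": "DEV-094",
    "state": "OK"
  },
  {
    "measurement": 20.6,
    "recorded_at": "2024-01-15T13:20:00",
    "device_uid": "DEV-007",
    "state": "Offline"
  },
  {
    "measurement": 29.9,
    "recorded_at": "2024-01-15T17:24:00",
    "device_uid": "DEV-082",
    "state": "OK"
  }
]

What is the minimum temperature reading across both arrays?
15.5

Schema mapping: "temp_value" (sensor_array_2) = "measurement" (sensor_array_3) = temperature reading

Minimum in sensor_array_2: 15.5
Minimum in sensor_array_3: 20.4

Overall minimum: min(15.5, 20.4) = 15.5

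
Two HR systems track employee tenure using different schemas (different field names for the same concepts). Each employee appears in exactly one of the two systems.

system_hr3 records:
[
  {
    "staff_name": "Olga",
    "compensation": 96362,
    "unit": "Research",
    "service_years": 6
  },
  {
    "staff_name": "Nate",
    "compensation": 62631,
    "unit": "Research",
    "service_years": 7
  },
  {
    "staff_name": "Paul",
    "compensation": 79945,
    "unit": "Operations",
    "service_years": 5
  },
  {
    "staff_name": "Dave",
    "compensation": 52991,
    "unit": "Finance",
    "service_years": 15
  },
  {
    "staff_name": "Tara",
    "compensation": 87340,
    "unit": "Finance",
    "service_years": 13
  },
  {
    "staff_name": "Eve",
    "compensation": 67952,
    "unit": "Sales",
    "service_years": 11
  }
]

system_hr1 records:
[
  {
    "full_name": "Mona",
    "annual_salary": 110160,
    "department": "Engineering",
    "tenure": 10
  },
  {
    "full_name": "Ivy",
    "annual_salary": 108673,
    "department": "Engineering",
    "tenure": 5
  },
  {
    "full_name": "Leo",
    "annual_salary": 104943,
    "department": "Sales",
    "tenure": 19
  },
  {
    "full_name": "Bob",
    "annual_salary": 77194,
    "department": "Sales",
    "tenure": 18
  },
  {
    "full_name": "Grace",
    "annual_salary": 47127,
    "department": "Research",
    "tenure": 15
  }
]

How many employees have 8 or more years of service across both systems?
7

Reconcile schemas: "service_years" (system_hr3) = "tenure" (system_hr1) = years of service

From system_hr3: 3 employees with >= 8 years
From system_hr1: 4 employees with >= 8 years

Total: 3 + 4 = 7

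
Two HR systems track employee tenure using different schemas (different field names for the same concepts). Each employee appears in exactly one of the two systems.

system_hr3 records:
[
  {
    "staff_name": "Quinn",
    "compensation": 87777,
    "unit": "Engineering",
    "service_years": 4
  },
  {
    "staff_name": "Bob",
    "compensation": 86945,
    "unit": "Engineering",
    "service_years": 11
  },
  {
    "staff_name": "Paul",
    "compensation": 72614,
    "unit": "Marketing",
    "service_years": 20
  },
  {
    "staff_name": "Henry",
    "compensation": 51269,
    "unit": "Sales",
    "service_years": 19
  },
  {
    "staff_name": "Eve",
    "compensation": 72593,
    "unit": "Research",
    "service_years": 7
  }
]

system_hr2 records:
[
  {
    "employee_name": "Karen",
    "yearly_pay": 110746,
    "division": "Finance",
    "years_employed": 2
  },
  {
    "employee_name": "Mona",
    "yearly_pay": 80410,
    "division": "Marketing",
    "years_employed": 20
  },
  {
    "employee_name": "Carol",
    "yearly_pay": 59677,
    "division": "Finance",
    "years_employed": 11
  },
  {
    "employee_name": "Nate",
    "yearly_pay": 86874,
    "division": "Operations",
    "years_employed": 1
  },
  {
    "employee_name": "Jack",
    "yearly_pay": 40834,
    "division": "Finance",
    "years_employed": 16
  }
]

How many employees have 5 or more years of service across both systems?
7

Reconcile schemas: "service_years" (system_hr3) = "years_employed" (system_hr2) = years of service

From system_hr3: 4 employees with >= 5 years
From system_hr2: 3 employees with >= 5 years

Total: 4 + 3 = 7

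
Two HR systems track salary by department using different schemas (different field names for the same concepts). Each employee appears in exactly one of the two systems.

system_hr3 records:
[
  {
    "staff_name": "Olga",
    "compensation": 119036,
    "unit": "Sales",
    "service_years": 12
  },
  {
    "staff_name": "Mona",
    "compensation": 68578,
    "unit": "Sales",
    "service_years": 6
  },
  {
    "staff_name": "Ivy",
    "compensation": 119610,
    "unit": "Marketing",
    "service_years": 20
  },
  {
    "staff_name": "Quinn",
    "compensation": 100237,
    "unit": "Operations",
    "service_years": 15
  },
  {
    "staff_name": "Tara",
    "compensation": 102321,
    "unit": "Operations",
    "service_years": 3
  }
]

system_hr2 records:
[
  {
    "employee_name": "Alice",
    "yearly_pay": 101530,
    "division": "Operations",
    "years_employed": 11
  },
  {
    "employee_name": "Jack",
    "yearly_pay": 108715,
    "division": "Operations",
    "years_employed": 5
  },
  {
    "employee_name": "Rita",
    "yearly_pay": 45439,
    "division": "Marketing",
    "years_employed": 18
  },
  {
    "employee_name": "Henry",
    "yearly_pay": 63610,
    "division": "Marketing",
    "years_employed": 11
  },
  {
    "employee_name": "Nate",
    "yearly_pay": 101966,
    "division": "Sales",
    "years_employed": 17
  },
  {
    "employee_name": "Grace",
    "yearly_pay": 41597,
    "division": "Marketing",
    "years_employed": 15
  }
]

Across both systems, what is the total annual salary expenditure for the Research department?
0

Schema mappings:
- "unit" (system_hr3) = "division" (system_hr2) = department
- "compensation" (system_hr3) = "yearly_pay" (system_hr2) = salary

Research salaries from system_hr3: 0
Research salaries from system_hr2: 0

Total: 0 + 0 = 0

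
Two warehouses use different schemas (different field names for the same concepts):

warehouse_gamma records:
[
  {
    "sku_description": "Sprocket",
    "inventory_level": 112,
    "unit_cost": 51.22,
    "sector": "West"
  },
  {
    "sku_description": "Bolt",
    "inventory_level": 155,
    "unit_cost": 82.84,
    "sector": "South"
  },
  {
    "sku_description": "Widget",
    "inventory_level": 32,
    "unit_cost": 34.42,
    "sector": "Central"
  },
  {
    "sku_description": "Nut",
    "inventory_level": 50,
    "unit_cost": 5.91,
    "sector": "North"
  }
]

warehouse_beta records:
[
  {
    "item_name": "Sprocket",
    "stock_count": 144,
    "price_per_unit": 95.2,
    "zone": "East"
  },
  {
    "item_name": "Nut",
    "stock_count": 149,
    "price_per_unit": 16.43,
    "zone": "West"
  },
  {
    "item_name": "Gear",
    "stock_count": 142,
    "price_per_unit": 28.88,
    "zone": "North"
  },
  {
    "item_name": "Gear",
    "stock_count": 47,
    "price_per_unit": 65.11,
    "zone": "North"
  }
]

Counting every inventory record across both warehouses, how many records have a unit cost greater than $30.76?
5

Schema mapping: "unit_cost" (warehouse_gamma) = "price_per_unit" (warehouse_beta) = unit cost

Records > $30.76 in warehouse_gamma: 3
Records > $30.76 in warehouse_beta: 2

Total count: 3 + 2 = 5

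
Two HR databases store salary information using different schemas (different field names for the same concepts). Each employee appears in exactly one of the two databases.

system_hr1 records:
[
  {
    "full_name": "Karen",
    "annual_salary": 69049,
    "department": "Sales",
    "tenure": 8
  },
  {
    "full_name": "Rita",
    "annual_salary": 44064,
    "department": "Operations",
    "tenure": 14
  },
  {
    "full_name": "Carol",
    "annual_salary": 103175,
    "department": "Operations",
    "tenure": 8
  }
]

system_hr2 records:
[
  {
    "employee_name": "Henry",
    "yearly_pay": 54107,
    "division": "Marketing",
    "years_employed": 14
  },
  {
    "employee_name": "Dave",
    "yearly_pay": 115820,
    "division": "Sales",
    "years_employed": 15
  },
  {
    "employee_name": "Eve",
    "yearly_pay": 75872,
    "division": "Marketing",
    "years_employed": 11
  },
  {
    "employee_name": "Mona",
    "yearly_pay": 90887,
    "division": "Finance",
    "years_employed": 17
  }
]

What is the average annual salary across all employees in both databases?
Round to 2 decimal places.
78996.29

Schema mapping: "annual_salary" (system_hr1) = "yearly_pay" (system_hr2) = annual salary

All salaries: [69049, 44064, 103175, 54107, 115820, 75872, 90887]
Sum: 552974
Count: 7
Average: 552974 / 7 = 78996.29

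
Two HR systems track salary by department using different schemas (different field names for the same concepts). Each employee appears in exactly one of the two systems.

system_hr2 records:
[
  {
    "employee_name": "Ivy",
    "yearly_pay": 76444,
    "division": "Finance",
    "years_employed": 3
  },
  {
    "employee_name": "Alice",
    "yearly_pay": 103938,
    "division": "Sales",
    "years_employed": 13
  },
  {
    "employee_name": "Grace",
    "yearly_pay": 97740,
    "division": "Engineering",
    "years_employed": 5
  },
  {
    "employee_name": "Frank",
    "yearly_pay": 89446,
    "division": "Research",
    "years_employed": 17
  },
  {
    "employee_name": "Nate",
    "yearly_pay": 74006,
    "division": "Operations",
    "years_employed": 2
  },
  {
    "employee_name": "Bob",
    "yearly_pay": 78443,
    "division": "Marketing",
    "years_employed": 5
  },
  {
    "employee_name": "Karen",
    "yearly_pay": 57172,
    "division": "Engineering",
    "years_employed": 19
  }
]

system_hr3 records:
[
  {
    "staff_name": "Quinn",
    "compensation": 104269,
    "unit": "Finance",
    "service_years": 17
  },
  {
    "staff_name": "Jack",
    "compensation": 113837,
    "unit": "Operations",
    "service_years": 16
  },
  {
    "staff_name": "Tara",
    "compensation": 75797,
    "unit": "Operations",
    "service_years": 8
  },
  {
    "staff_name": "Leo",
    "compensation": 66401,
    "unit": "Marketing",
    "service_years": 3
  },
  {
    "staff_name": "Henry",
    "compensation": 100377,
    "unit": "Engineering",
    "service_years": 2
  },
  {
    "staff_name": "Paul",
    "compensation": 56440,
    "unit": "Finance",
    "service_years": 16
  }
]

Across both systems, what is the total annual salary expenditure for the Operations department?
263640

Schema mappings:
- "division" (system_hr2) = "unit" (system_hr3) = department
- "yearly_pay" (system_hr2) = "compensation" (system_hr3) = salary

Operations salaries from system_hr2: 74006
Operations salaries from system_hr3: 189634

Total: 74006 + 189634 = 263640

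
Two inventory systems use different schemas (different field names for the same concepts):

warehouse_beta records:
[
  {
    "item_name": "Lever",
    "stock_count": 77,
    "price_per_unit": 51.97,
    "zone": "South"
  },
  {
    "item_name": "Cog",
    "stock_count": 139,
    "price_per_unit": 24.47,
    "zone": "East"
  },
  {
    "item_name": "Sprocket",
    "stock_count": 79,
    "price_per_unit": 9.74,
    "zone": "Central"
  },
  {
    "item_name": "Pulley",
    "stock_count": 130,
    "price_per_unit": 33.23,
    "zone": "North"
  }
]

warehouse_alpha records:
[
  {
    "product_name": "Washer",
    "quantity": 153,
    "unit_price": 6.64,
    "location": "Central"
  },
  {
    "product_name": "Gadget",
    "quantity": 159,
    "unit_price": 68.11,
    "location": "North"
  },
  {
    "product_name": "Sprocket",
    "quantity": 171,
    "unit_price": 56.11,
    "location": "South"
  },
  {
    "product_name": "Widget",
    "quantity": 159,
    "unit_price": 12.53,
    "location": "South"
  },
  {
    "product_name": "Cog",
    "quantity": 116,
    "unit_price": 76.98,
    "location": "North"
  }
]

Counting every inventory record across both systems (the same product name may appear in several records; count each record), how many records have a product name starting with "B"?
0

Schema mapping: "item_name" (warehouse_beta) = "product_name" (warehouse_alpha) = product name

Records with product name starting with "B" in warehouse_beta: 0
Records with product name starting with "B" in warehouse_alpha: 0

Total: 0 + 0 = 0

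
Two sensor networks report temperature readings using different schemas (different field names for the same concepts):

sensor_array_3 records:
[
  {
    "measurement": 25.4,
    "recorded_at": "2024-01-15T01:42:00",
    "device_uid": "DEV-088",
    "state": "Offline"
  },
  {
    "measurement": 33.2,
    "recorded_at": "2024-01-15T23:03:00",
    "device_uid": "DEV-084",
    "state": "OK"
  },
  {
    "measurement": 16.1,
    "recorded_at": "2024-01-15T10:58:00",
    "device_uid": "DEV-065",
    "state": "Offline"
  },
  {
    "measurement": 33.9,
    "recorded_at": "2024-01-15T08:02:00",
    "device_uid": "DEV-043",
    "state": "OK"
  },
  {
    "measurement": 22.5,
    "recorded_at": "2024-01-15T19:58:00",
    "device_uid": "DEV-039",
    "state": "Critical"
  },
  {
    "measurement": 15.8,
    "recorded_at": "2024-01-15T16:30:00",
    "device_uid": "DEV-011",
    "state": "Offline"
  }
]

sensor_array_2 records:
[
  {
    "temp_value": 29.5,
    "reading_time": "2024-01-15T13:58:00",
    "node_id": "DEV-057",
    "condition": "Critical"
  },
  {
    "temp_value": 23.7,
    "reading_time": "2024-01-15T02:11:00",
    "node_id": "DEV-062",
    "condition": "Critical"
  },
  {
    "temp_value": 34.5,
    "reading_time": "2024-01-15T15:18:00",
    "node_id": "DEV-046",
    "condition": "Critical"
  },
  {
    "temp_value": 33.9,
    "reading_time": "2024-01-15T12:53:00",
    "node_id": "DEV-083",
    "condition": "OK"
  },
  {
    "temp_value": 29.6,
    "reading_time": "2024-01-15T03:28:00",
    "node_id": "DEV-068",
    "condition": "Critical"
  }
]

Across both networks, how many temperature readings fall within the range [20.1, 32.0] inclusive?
5

Schema mapping: "measurement" (sensor_array_3) = "temp_value" (sensor_array_2) = temperature

Readings in [20.1, 32.0] from sensor_array_3: 2
Readings in [20.1, 32.0] from sensor_array_2: 3

Total count: 2 + 3 = 5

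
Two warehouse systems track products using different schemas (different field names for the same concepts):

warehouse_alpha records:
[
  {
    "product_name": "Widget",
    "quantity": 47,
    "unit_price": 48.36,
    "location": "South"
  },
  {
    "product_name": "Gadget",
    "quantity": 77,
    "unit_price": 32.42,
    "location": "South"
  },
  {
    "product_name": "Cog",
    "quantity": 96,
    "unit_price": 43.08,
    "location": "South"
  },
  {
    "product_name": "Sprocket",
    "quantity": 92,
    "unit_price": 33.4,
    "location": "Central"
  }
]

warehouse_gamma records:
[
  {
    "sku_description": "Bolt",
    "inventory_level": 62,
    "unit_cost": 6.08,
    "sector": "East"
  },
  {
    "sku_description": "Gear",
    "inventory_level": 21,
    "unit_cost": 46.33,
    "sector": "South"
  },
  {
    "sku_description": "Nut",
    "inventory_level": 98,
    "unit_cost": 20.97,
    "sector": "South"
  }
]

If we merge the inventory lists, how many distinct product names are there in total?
7

Schema mapping: "product_name" (warehouse_alpha) = "sku_description" (warehouse_gamma) = product name

Products in warehouse_alpha: ['Cog', 'Gadget', 'Sprocket', 'Widget']
Products in warehouse_gamma: ['Bolt', 'Gear', 'Nut']

Union (unique products): ['Bolt', 'Cog', 'Gadget', 'Gear', 'Nut', 'Sprocket', 'Widget']
Count: 7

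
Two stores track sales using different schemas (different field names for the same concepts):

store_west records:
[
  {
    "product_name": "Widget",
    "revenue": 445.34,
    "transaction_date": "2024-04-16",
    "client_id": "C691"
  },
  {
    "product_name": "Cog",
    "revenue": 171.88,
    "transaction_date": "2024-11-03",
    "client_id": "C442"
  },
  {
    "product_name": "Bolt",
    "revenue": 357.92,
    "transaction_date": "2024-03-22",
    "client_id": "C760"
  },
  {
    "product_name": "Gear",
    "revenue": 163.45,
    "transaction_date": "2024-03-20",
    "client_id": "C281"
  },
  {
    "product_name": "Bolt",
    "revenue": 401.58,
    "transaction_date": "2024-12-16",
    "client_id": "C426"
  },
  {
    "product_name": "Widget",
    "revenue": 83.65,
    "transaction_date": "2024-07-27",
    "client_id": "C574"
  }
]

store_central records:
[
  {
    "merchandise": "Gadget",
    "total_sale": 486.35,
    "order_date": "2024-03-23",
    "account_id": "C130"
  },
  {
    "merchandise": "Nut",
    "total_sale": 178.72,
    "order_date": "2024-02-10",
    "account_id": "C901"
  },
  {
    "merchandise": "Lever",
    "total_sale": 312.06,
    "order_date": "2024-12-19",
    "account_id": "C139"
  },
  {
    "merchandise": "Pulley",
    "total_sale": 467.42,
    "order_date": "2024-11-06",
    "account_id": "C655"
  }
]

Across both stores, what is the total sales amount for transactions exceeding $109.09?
2984.72

Schema mapping: "revenue" (store_west) = "total_sale" (store_central) = sale amount

Sum of sales > $109.09 in store_west: 1540.17
Sum of sales > $109.09 in store_central: 1444.55

Total: 1540.17 + 1444.55 = 2984.72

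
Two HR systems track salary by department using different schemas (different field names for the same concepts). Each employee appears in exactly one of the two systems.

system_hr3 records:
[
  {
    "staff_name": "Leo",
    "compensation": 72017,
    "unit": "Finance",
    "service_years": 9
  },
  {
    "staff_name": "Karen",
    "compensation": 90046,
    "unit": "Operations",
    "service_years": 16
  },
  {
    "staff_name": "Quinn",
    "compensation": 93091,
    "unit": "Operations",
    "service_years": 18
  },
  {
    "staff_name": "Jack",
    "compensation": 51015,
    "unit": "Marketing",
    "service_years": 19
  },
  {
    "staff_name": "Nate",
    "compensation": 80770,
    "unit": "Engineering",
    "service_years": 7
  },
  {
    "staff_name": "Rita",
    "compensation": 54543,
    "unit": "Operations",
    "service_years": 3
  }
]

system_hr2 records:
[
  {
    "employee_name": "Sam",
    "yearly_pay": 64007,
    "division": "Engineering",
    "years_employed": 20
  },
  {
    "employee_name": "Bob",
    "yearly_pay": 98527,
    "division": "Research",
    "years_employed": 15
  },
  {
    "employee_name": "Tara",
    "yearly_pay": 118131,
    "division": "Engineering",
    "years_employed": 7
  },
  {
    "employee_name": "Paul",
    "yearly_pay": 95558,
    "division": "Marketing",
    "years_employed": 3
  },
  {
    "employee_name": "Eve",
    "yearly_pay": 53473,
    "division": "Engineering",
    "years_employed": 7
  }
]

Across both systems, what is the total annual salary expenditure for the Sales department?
0

Schema mappings:
- "unit" (system_hr3) = "division" (system_hr2) = department
- "compensation" (system_hr3) = "yearly_pay" (system_hr2) = salary

Sales salaries from system_hr3: 0
Sales salaries from system_hr2: 0

Total: 0 + 0 = 0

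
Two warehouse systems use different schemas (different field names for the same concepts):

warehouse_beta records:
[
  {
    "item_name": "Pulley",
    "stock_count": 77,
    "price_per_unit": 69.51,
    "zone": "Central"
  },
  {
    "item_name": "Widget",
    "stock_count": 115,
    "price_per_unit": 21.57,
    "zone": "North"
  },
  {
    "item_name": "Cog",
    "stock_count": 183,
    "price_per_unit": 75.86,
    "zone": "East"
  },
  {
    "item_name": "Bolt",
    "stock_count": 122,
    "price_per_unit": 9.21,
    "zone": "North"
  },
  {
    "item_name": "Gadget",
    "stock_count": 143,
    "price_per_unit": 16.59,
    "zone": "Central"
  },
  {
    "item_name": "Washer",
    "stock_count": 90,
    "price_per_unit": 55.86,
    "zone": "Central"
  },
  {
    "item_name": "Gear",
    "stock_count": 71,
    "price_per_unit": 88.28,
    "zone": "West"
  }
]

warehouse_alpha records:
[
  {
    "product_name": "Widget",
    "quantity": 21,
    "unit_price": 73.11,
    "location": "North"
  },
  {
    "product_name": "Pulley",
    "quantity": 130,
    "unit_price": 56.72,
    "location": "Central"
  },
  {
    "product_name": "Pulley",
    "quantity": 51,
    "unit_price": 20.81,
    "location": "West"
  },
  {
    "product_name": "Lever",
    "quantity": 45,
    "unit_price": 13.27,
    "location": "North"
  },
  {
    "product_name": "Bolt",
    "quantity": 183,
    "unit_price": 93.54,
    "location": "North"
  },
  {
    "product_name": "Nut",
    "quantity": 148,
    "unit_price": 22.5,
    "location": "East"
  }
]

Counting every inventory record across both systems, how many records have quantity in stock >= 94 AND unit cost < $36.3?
4

Schema mappings:
- "stock_count" (warehouse_beta) = "quantity" (warehouse_alpha) = quantity
- "price_per_unit" (warehouse_beta) = "unit_price" (warehouse_alpha) = unit cost

Records meeting both conditions in warehouse_beta: 3
Records meeting both conditions in warehouse_alpha: 1

Total: 3 + 1 = 4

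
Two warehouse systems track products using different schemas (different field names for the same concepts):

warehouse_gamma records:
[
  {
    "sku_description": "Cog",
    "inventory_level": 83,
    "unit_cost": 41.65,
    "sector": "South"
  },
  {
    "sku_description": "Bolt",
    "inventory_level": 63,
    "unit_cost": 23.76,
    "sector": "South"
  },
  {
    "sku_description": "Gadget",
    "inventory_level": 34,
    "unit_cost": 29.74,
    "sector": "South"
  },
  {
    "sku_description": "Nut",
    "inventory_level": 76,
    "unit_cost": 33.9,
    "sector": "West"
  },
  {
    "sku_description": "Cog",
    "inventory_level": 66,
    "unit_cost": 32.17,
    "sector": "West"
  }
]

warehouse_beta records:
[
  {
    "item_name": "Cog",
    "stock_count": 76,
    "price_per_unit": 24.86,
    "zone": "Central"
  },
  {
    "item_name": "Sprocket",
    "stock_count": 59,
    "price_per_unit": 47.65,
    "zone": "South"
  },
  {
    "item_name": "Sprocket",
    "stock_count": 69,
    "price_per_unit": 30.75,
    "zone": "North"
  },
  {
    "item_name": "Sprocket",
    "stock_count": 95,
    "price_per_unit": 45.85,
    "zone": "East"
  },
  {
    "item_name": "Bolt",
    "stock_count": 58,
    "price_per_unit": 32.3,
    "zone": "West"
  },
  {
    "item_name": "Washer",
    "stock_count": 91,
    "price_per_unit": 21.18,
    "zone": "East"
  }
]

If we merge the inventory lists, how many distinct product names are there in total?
6

Schema mapping: "sku_description" (warehouse_gamma) = "item_name" (warehouse_beta) = product name

Products in warehouse_gamma: ['Bolt', 'Cog', 'Gadget', 'Nut']
Products in warehouse_beta: ['Bolt', 'Cog', 'Sprocket', 'Washer']

Union (unique products): ['Bolt', 'Cog', 'Gadget', 'Nut', 'Sprocket', 'Washer']
Count: 6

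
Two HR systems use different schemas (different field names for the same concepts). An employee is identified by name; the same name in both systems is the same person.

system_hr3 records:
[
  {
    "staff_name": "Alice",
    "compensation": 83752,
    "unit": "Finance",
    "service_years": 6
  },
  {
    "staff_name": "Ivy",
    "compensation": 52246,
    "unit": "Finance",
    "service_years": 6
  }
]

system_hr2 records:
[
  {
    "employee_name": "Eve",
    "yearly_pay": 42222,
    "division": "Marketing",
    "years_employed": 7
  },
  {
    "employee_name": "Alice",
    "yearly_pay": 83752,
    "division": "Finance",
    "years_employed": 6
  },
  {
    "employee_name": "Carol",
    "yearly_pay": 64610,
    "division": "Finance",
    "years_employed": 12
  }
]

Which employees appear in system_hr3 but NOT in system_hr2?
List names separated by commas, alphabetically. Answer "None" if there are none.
Ivy

Schema mapping: "staff_name" (system_hr3) = "employee_name" (system_hr2) = employee name

Names in system_hr3: ['Alice', 'Ivy']
Names in system_hr2: ['Alice', 'Carol', 'Eve']

In system_hr3 but not system_hr2: ['Ivy']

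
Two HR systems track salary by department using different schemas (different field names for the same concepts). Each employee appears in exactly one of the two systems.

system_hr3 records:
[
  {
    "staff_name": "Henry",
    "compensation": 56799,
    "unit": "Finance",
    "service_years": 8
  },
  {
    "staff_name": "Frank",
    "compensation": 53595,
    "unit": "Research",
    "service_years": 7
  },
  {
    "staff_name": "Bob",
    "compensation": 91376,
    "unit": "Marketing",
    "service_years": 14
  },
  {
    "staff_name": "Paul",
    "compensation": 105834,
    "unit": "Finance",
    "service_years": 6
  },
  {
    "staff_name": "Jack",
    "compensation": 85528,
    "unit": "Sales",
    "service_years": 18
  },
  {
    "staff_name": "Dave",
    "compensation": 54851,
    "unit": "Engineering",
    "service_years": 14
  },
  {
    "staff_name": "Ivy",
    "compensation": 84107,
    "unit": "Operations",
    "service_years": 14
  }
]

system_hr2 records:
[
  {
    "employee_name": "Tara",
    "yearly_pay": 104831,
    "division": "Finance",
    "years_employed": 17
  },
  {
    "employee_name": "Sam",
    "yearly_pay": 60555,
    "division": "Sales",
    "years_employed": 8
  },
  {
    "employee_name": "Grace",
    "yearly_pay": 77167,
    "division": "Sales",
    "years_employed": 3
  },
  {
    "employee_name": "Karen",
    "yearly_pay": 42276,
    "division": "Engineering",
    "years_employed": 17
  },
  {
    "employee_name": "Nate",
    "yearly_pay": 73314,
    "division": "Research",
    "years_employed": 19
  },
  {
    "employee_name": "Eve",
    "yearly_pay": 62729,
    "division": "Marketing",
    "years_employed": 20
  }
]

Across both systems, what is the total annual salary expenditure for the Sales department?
223250

Schema mappings:
- "unit" (system_hr3) = "division" (system_hr2) = department
- "compensation" (system_hr3) = "yearly_pay" (system_hr2) = salary

Sales salaries from system_hr3: 85528
Sales salaries from system_hr2: 137722

Total: 85528 + 137722 = 223250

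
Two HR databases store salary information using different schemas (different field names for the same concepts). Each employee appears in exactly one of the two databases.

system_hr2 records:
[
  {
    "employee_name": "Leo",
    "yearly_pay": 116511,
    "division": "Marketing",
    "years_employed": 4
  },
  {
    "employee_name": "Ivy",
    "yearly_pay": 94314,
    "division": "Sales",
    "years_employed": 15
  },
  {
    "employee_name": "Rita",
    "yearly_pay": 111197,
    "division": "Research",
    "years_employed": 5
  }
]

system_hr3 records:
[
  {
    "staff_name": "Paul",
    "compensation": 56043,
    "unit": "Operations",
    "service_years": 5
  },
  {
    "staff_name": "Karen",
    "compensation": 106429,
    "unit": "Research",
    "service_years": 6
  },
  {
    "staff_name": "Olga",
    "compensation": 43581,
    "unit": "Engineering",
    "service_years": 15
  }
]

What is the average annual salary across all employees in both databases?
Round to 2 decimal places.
88012.50

Schema mapping: "yearly_pay" (system_hr2) = "compensation" (system_hr3) = annual salary

All salaries: [116511, 94314, 111197, 56043, 106429, 43581]
Sum: 528075
Count: 6
Average: 528075 / 6 = 88012.50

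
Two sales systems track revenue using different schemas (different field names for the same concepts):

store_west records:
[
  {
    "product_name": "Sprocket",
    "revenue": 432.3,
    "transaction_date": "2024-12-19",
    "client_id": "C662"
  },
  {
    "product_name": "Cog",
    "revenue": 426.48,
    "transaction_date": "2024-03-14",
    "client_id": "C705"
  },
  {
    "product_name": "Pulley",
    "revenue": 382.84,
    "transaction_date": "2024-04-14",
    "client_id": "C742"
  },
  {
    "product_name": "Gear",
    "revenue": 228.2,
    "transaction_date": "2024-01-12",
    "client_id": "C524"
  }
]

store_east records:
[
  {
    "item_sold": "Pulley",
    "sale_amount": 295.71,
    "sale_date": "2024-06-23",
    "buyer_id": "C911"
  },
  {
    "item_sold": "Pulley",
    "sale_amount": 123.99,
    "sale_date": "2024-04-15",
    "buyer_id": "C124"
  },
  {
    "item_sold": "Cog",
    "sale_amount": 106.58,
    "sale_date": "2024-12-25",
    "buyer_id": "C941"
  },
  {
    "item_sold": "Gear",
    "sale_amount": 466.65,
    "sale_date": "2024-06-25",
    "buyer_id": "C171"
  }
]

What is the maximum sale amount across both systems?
466.65

Reconcile: "revenue" (store_west) = "sale_amount" (store_east) = sale amount

Maximum in store_west: 432.3
Maximum in store_east: 466.65

Overall maximum: max(432.3, 466.65) = 466.65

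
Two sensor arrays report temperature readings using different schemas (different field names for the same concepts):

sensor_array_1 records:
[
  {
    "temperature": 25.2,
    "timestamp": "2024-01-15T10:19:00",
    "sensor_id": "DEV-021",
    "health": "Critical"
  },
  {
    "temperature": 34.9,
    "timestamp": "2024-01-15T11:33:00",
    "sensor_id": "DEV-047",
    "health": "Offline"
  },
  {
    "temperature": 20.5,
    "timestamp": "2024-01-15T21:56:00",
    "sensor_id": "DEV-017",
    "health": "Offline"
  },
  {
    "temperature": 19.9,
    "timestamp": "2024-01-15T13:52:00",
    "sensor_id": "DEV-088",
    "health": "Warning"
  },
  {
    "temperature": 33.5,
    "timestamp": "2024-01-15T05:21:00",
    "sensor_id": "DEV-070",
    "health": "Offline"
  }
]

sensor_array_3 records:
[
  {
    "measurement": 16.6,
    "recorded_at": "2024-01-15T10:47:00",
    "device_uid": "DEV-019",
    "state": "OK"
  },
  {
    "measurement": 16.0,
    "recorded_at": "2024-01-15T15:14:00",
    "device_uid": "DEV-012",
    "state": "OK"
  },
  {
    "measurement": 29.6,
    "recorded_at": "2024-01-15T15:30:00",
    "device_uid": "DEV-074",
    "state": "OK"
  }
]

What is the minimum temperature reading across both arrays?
16.0

Schema mapping: "temperature" (sensor_array_1) = "measurement" (sensor_array_3) = temperature reading

Minimum in sensor_array_1: 19.9
Minimum in sensor_array_3: 16.0

Overall minimum: min(19.9, 16.0) = 16.0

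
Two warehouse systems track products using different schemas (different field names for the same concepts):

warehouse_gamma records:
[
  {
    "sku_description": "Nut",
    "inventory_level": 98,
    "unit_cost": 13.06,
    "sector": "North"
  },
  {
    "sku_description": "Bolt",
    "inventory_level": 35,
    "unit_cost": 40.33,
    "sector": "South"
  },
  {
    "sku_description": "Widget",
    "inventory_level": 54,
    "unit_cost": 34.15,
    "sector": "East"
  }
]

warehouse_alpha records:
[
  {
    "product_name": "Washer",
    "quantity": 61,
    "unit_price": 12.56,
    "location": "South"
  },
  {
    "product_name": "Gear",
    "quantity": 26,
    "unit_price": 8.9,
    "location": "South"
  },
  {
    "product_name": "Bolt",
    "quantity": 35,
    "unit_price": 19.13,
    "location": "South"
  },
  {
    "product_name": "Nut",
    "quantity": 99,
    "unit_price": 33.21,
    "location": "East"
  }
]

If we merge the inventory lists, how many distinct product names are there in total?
5

Schema mapping: "sku_description" (warehouse_gamma) = "product_name" (warehouse_alpha) = product name

Products in warehouse_gamma: ['Bolt', 'Nut', 'Widget']
Products in warehouse_alpha: ['Bolt', 'Gear', 'Nut', 'Washer']

Union (unique products): ['Bolt', 'Gear', 'Nut', 'Washer', 'Widget']
Count: 5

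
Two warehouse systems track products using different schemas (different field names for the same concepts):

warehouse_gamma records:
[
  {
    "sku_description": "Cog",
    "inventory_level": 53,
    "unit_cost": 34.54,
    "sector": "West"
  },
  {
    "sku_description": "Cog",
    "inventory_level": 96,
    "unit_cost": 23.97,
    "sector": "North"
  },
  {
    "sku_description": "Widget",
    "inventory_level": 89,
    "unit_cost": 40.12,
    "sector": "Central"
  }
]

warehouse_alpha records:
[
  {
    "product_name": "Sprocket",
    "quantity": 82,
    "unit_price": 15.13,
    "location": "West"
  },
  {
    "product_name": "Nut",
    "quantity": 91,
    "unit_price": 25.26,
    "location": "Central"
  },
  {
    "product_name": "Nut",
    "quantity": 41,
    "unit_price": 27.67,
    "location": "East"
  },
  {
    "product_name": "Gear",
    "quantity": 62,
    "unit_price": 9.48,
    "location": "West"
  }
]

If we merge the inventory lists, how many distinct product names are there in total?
5

Schema mapping: "sku_description" (warehouse_gamma) = "product_name" (warehouse_alpha) = product name

Products in warehouse_gamma: ['Cog', 'Widget']
Products in warehouse_alpha: ['Gear', 'Nut', 'Sprocket']

Union (unique products): ['Cog', 'Gear', 'Nut', 'Sprocket', 'Widget']
Count: 5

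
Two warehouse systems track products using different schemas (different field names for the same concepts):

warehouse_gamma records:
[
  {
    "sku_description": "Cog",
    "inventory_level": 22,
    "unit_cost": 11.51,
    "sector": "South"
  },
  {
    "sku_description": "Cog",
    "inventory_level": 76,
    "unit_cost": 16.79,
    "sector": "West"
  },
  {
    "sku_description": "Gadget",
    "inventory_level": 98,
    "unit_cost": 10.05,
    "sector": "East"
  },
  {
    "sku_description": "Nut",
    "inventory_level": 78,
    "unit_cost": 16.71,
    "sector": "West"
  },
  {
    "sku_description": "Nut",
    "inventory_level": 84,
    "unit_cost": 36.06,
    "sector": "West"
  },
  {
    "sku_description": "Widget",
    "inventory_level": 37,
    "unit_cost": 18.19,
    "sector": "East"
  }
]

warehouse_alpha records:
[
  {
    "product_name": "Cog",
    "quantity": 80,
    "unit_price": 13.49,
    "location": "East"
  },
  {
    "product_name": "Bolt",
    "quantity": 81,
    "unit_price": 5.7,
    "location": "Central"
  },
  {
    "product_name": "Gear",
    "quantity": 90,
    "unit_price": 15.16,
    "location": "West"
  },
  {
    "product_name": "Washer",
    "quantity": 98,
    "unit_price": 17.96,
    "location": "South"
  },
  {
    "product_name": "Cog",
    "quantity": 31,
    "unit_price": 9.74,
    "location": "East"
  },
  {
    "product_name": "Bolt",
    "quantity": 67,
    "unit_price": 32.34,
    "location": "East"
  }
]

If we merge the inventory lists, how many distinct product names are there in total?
7

Schema mapping: "sku_description" (warehouse_gamma) = "product_name" (warehouse_alpha) = product name

Products in warehouse_gamma: ['Cog', 'Gadget', 'Nut', 'Widget']
Products in warehouse_alpha: ['Bolt', 'Cog', 'Gear', 'Washer']

Union (unique products): ['Bolt', 'Cog', 'Gadget', 'Gear', 'Nut', 'Washer', 'Widget']
Count: 7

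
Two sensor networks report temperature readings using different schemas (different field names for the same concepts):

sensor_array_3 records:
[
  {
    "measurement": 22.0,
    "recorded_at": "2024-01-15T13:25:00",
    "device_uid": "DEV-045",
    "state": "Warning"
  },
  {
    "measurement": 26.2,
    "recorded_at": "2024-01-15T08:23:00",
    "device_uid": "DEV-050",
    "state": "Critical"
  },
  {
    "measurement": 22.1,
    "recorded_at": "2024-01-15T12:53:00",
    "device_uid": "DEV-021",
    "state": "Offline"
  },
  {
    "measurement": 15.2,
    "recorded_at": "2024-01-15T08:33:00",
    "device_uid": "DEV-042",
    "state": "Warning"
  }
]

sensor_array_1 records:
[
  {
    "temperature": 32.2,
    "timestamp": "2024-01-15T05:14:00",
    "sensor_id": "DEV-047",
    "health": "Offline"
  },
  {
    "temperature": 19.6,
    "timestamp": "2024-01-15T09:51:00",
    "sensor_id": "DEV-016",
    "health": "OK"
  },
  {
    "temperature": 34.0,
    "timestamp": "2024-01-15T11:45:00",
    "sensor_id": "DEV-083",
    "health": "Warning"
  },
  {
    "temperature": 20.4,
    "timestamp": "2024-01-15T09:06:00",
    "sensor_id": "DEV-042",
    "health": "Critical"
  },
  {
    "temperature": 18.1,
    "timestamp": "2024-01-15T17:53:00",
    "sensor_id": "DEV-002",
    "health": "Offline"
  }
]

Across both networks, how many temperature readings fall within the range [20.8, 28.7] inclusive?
3

Schema mapping: "measurement" (sensor_array_3) = "temperature" (sensor_array_1) = temperature

Readings in [20.8, 28.7] from sensor_array_3: 3
Readings in [20.8, 28.7] from sensor_array_1: 0

Total count: 3 + 0 = 3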